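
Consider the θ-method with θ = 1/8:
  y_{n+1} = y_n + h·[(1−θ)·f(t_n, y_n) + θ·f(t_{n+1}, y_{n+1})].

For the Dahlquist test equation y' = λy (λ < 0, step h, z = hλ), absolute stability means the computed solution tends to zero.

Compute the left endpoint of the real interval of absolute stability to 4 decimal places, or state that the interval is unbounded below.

Test eqn y'=λy, z=hλ:
  y_{n+1} = y_n + z·[7/8·y_n + 1/8·y_{n+1}] ⇒ (1 − 1/8z)y_{n+1} = (1 + 7/8z)y_n
  ⇒ R(z) = (1 + 7/8z)/(1 − 1/8z).

Need |R(x)|<1, x<0.
x=-0.88: |R|=0.2072
R=−1: 1+7/8x = −1+1/8x ⇒ -3/4x=2 ⇒ x=2/(-3/4)=-2.6667
Confirm numerically:
  x=-2.096: |R|=0.66086 <1
  x=-2.015: |R|=0.60959 <1
  x=-1.659: |R|=0.37406 <1
  x=-3.098: |R|=1.23320 >1
  x=-3.002: |R|=1.18288 >1
Interval (-2.6667, 0).

z* = -2.6667.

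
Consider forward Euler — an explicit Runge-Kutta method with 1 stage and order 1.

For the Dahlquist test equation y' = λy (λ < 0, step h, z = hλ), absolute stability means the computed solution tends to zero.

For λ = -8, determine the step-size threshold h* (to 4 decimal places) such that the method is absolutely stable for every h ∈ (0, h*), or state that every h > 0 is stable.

(-2.0000,0); λ=-8 ⇒ h* = 0.2500.

Set f=λy, z=hλ:
  order 1, 1-stage ⇒ R(z)=1+z
  (e.g. R(-0.44)=0.56000, |R|=0.56000)

Need |R(x)|<1, x<0.
x=-0.44: |R|=0.5600
|R(-2.32)|=1.3200 |R(-1.94)|=0.9400 |R(-0.58)|=0.4200
Bisect:
  x_lo=-2.5230 |R|=1.5230  x_hi=-0.2055 |R|=0.7945
  mid=-1.36427 |R|=0.36427 →hi
  mid=-1.94364 |R|=0.94364 →hi
  mid=-2.23332 |R|=1.23332 →lo
  mid=-2.08848 |R|=1.08848 →lo
  mid=-2.01606 |R|=1.01606 →lo
  mid=-1.97985 |R|=0.97985 →hi
  mid=-1.99795 |R|=0.99795 →hi
  mid=-2.00701 |R|=1.00701 →lo
  ...
  [-2.00008,-1.99993] ⇒ x*=-2.0000
Stable set (-2.0000, 0).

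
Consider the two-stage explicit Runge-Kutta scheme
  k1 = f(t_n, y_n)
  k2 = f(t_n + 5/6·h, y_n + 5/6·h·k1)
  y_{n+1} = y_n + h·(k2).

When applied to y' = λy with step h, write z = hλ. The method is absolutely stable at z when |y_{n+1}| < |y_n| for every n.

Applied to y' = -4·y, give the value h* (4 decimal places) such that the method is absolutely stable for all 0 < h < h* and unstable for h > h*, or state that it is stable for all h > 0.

On y'=λy, z=hλ:
  k1=λy_n ⇒ h·k1=z·y_n;  k2=λ(1+5/6z)y_n ⇒ h·k2=z(1+5/6z)y_n
  y_{n+1}/y_n = 1 + z(1+5/6z) = 1 + z + 5/6z²
  ⇒ R(z) = 1 + z + 5/6z².

Solve |R(x)|<1 on ℝ⁻.
x=-1.11: |R|=0.9168
R=1: x+5/6x²=0 ⇒ x=−6/5=-1.2000; min R=1−1/(4·5/6)=0.7000>−1
Confirm numerically:
  x=-1.098: |R|=0.90667 <1
  x=-0.600: |R|=0.70000 <1
  x=-0.509: |R|=0.70690 <1
  x=-0.485: |R|=0.71102 <1
  x=-1.498: |R|=1.37200 >1
  x=-1.398: |R|=1.23067 >1
So |R|<1 on (-1.2000, 0).

(-1.2000,0); λ=-4 ⇒ h* = (6/5)/4 = 0.3000.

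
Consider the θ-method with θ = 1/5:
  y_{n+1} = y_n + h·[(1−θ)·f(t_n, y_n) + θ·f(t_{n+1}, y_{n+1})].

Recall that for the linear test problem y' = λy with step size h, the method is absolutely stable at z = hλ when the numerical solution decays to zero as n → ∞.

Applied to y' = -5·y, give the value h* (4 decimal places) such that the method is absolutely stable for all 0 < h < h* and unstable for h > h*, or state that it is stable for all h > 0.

Set f=λy, z=hλ:
  y_{n+1} = y_n + z·[4/5·y_n + 1/5·y_{n+1}] ⇒ (1 − 1/5z)y_{n+1} = (1 + 4/5z)y_n
  Hence R(z) = (1 + 4/5z)/(1 − 1/5z).

Find x<0 with |R(x)|<1.
x=-1.3: |R|=0.0317
R=−1: 1+4/5x = −1+1/5x ⇒ -3/5x=2 ⇒ x=2/(-3/5)=-3.3333
Confirm numerically:
  x=-3.196: |R|=0.94973 <1
  x=-2.761: |R|=0.77877 <1
  x=-2.577: |R|=0.70054 <1
  x=-3.614: |R|=1.09775 >1
  x=-3.385: |R|=1.01849 >1
Interval (-3.3333, 0).

(-3.3333,0); λ=-5 ⇒ h* = (10/3)/5 = 0.6667.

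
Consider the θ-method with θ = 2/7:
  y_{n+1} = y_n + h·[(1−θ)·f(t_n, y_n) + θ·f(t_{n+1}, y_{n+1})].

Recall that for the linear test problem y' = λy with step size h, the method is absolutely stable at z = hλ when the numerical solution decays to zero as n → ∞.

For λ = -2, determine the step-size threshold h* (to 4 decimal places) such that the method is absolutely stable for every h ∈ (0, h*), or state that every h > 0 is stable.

With y'=λy (z=hλ):
  y_{n+1} = y_n + z·[5/7·y_n + 2/7·y_{n+1}] ⇒ (1 − 2/7z)y_{n+1} = (1 + 5/7z)y_n
  so R(z) = (1 + 5/7z)/(1 − 2/7z).

Boundary: |R(x)|=1, x<0.
x=-0.95: |R|=0.2528
R=−1: 1+5/7x = −1+2/7x ⇒ -3/7x=2 ⇒ x=2/(-3/7)=-4.6667
Confirm numerically:
  x=-2.778: |R|=0.54874 <1
  x=-2.122: |R|=0.32106 <1
  x=-1.955: |R|=0.25435 <1
  x=-4.992: |R|=1.05747 >1
  x=-4.691: |R|=1.00446 >1
Stable set (-4.6667, 0).

(-4.6667,0); λ=-2 ⇒ h* = (14/3)/2 = 2.3333.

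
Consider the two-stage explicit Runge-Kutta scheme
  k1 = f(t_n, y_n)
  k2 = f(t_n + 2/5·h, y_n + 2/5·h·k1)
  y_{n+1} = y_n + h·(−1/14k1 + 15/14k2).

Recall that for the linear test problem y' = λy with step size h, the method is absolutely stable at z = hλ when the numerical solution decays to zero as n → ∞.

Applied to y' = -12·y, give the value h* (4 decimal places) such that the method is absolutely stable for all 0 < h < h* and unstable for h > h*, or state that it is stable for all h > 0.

(-2.3333,0); λ=-12 ⇒ h* = (7/3)/12 = 0.1944.

Test eqn y'=λy, z=hλ:
  k1=λy_n ⇒ h·k1=z·y_n;  k2=λ(1+2/5z)y_n ⇒ h·k2=z(1+2/5z)y_n
  y_{n+1}/y_n = 1 − 1/14z + 15/14z(1+2/5z) = 1 + z + 3/7z²
  ⇒ R(z) = 1 + z + 3/7z².

Boundary: |R(x)|=1, x<0.
x=-0.78: |R|=0.4807
R=1: x+3/7x²=0 ⇒ x=−7/3=-2.3333; min R=1−1/(4·3/7)=0.4167>−1
Confirm numerically:
  x=-2.134: |R|=0.81770 <1
  x=-1.847: |R|=0.61503 <1
  x=-1.520: |R|=0.47017 <1
  x=-0.973: |R|=0.43274 <1
  x=-2.766: |R|=1.51290 >1
  x=-2.430: |R|=1.10067 >1
Interval (-2.3333, 0).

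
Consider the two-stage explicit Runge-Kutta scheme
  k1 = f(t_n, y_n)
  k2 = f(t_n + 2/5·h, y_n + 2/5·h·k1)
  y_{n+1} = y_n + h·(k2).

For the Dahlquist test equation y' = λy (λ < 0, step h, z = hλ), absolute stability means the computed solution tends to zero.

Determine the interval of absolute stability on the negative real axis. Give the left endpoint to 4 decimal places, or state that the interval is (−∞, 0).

On y'=λy, z=hλ:
  k1=λy_n ⇒ h·k1=z·y_n;  k2=λ(1+2/5z)y_n ⇒ h·k2=z(1+2/5z)y_n
  y_{n+1}/y_n = 1 + z(1+2/5z) = 1 + z + 2/5z²
  so R(z) = 1 + z + 2/5z².

Need |R(x)|<1, x<0.
x=-0.91: |R|=0.4212
R=1: x+2/5x²=0 ⇒ x=−5/2=-2.5000; min R=1−1/(4·2/5)=0.3750>−1
Confirm numerically:
  x=-2.439: |R|=0.94049 <1
  x=-1.844: |R|=0.51613 <1
  x=-1.540: |R|=0.40864 <1
  x=-2.997: |R|=1.59580 >1
  x=-2.712: |R|=1.22998 >1
  x=-2.675: |R|=1.18725 >1
So |R|<1 on (-2.5000, 0).

(-2.5000, 0).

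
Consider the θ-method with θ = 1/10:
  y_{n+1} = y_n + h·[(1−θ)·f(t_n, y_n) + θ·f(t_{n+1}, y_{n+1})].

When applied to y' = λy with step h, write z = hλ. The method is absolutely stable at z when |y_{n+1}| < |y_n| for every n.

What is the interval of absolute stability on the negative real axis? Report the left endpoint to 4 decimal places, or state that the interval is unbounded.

Set f=λy, z=hλ:
  y_{n+1} = y_n + z·[9/10·y_n + 1/10·y_{n+1}] ⇒ (1 − 1/10z)y_{n+1} = (1 + 9/10z)y_n
  so R(z) = (1 + 9/10z)/(1 − 1/10z).

Find x<0 with |R(x)|<1.
x=-0.44: |R|=0.5785
R=−1: 1+9/10x = −1+1/10x ⇒ -4/5x=2 ⇒ x=2/(-4/5)=-2.5000
Confirm numerically:
  x=-2.035: |R|=0.69090 <1
  x=-1.881: |R|=0.58320 <1
  x=-1.386: |R|=0.21728 <1
  x=-2.885: |R|=1.23904 >1
  x=-2.787: |R|=1.17956 >1
Stable set (-2.5000, 0).

(-2.5000, 0).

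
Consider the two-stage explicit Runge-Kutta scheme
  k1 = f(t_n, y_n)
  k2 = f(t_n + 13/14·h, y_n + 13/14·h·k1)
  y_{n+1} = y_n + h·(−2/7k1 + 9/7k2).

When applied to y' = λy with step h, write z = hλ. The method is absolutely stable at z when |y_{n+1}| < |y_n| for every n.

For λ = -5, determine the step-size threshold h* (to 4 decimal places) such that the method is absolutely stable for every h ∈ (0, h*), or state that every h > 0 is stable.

Test eqn y'=λy, z=hλ:
  k1=λy_n ⇒ h·k1=z·y_n;  k2=λ(1+13/14z)y_n ⇒ h·k2=z(1+13/14z)y_n
  y_{n+1}/y_n = 1 − 2/7z + 9/7z(1+13/14z) = 1 + z + 117/98z²
  Hence R(z) = 1 + z + 117/98z².

Need |R(x)|<1, x<0.
x=-0.85: |R|=1.0126
R=1: x+117/98x²=0 ⇒ x=−98/117=-0.8376; min R=1−1/(4·117/98)=0.7906>−1
Confirm numerically:
  x=-0.524: |R|=0.80381 <1
  x=-0.519: |R|=0.80258 <1
  x=-0.443: |R|=0.79130 <1
  x=-0.371: |R|=0.79333 <1
  x=-1.137: |R|=1.40641 >1
  x=-0.990: |R|=1.18012 >1
  x=-0.871: |R|=1.03472 >1
Stable set (-0.8376, 0).

(-0.8376,0); λ=-5 ⇒ h* = (98/117)/5 = 0.1675.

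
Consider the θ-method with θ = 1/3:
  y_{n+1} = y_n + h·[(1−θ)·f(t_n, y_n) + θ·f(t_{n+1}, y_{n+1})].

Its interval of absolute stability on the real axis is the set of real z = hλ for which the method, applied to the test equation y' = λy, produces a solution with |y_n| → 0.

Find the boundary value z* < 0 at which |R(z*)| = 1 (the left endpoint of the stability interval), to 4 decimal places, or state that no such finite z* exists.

With y'=λy (z=hλ):
  y_{n+1} = y_n + z·[2/3·y_n + 1/3·y_{n+1}] ⇒ (1 − 1/3z)y_{n+1} = (1 + 2/3z)y_n
  so R(z) = (1 + 2/3z)/(1 − 1/3z).

Solve |R(x)|<1 on ℝ⁻.
x=-0.61: |R|=0.4931
R=−1: 1+2/3x = −1+1/3x ⇒ -1/3x=2 ⇒ x=2/(-1/3)=-6.0000
Confirm numerically:
  x=-4.536: |R|=0.80573 <1
  x=-3.307: |R|=0.57301 <1
  x=-2.474: |R|=0.35586 <1
  x=-6.357: |R|=1.03815 >1
  x=-6.247: |R|=1.02671 >1
  x=-6.218: |R|=1.02365 >1
Interval (-6.0000, 0).

z* = -6.0000.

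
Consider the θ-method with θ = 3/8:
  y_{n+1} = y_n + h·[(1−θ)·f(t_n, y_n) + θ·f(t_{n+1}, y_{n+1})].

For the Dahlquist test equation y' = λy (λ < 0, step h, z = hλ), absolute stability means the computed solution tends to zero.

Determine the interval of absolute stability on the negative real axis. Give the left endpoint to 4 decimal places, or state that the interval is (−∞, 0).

(-8.0000, 0).

Set f=λy, z=hλ:
  y_{n+1} = y_n + z·[5/8·y_n + 3/8·y_{n+1}] ⇒ (1 − 3/8z)y_{n+1} = (1 + 5/8z)y_n
  ⇒ R(z) = (1 + 5/8z)/(1 − 3/8z).

Solve |R(x)|<1 on ℝ⁻.
x=-0.73: |R|=0.4269
R=−1: 1+5/8x = −1+3/8x ⇒ -1/4x=2 ⇒ x=2/(-1/4)=-8.0000
Confirm numerically:
  x=-7.421: |R|=0.96174 <1
  x=-4.737: |R|=0.70618 <1
  x=-3.627: |R|=0.53678 <1
  x=-8.112: |R|=1.00693 >1
  x=-8.076: |R|=1.00472 >1
Stable set (-8.0000, 0).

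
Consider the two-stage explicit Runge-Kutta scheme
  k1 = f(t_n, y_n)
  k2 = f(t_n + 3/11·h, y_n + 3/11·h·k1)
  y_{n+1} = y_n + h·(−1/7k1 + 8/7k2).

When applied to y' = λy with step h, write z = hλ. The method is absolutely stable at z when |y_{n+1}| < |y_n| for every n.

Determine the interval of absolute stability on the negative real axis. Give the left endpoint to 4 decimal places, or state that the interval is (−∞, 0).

With y'=λy (z=hλ):
  k1=λy_n ⇒ h·k1=z·y_n;  k2=λ(1+3/11z)y_n ⇒ h·k2=z(1+3/11z)y_n
  y_{n+1}/y_n = 1 − 1/7z + 8/7z(1+3/11z) = 1 + z + 24/77z²
  ⇒ R(z) = 1 + z + 24/77z².

Need |R(x)|<1, x<0.
x=-0.96: |R|=0.3273
R=1: x+24/77x²=0 ⇒ x=−77/24=-3.2083; min R=1−1/(4·24/77)=0.1979>−1
Confirm numerically:
  x=-3.165: |R|=0.95725 <1
  x=-3.074: |R|=0.87129 <1
  x=-2.605: |R|=0.51012 <1
  x=-1.567: |R|=0.19835 <1
  x=-3.646: |R|=1.49737 >1
  x=-3.360: |R|=1.15884 >1
So |R|<1 on (-3.2083, 0).

z∈(-3.2083,0).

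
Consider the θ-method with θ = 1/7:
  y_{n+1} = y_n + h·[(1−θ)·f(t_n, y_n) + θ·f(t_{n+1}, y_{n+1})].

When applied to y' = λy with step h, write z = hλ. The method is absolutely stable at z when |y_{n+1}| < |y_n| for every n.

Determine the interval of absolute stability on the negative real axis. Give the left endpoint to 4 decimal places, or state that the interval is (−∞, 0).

z∈(-2.8000,0).

On y'=λy, z=hλ:
  y_{n+1} = y_n + z·[6/7·y_n + 1/7·y_{n+1}] ⇒ (1 − 1/7z)y_{n+1} = (1 + 6/7z)y_n
  Hence R(z) = (1 + 6/7z)/(1 − 1/7z).

Boundary: |R(x)|=1, x<0.
x=-1.22: |R|=0.0389
R=−1: 1+6/7x = −1+1/7x ⇒ -5/7x=2 ⇒ x=2/(-5/7)=-2.8000
Confirm numerically:
  x=-2.159: |R|=0.65007 <1
  x=-1.735: |R|=0.39038 <1
  x=-1.654: |R|=0.33788 <1
  x=-2.972: |R|=1.08624 >1
  x=-2.875: |R|=1.03797 >1
Stable set (-2.8000, 0).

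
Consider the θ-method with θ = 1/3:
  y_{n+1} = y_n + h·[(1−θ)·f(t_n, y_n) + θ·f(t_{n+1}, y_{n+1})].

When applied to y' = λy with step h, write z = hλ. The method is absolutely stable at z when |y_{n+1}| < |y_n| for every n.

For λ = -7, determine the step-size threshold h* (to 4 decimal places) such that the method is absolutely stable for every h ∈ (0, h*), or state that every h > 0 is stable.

(-6.0000,0); λ=-7 ⇒ h* = (6)/7 = 0.8571.

Test eqn y'=λy, z=hλ:
  y_{n+1} = y_n + z·[2/3·y_n + 1/3·y_{n+1}] ⇒ (1 − 1/3z)y_{n+1} = (1 + 2/3z)y_n
  ⇒ R(z) = (1 + 2/3z)/(1 − 1/3z).

Boundary: |R(x)|=1, x<0.
x=-0.76: |R|=0.3936
R=−1: 1+2/3x = −1+1/3x ⇒ -1/3x=2 ⇒ x=2/(-1/3)=-6.0000
Confirm numerically:
  x=-5.873: |R|=0.98569 <1
  x=-4.710: |R|=0.83268 <1
  x=-3.421: |R|=0.59835 <1
  x=-6.443: |R|=1.04691 >1
  x=-6.383: |R|=1.04082 >1
  x=-6.250: |R|=1.02703 >1
Stable set (-6.0000, 0).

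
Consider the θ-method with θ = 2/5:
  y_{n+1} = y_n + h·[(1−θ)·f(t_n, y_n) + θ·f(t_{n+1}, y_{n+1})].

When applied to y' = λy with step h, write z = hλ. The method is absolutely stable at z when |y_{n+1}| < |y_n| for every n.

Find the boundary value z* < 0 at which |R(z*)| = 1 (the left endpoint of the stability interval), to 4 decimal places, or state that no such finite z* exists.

left endpoint -10.0000.

Set f=λy, z=hλ:
  y_{n+1} = y_n + z·[3/5·y_n + 2/5·y_{n+1}] ⇒ (1 − 2/5z)y_{n+1} = (1 + 3/5z)y_n
  R(z) = (1 + 3/5z)/(1 − 2/5z).

Find x<0 with |R(x)|<1.
x=-1.52: |R|=0.0547
R=−1: 1+3/5x = −1+2/5x ⇒ -1/5x=2 ⇒ x=2/(-1/5)=-10.0000
Confirm numerically:
  x=-8.944: |R|=0.95386 <1
  x=-8.785: |R|=0.94617 <1
  x=-8.706: |R|=0.94226 <1
  x=-8.526: |R|=0.93316 <1
  x=-10.208: |R|=1.00818 >1
  x=-10.079: |R|=1.00314 >1
  x=-10.040: |R|=1.00159 >1
Stable set (-10.0000, 0).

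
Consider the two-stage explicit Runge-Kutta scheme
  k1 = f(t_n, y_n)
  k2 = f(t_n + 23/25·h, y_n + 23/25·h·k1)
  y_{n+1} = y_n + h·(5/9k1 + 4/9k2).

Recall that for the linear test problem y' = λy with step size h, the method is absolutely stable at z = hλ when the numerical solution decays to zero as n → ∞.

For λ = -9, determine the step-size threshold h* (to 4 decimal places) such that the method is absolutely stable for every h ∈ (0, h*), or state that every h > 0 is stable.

Test eqn y'=λy, z=hλ:
  k1=λy_n ⇒ h·k1=z·y_n;  k2=λ(1+23/25z)y_n ⇒ h·k2=z(1+23/25z)y_n
  y_{n+1}/y_n = 1 + 5/9z + 4/9z(1+23/25z) = 1 + z + 92/225z²
  ⇒ R(z) = 1 + z + 92/225z².

Need |R(x)|<1, x<0.
x=-0.8: |R|=0.4617
R=1: x+92/225x²=0 ⇒ x=−225/92=-2.4457; min R=1−1/(4·92/225)=0.3886>−1
Confirm numerically:
  x=-2.233: |R|=0.80584 <1
  x=-2.195: |R|=0.77504 <1
  x=-2.108: |R|=0.70896 <1
  x=-1.695: |R|=0.47975 <1
  x=-2.738: |R|=1.32729 >1
  x=-2.664: |R|=1.23784 >1
Interval (-2.4457, 0).

(-2.4457,0); λ=-9 ⇒ h* = (225/92)/9 = 0.2717.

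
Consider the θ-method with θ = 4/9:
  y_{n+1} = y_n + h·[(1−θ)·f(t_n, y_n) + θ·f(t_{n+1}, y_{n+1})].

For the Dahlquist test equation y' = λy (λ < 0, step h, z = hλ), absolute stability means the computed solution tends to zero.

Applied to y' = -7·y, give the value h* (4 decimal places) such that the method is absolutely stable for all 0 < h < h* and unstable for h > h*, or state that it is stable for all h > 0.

With y'=λy (z=hλ):
  y_{n+1} = y_n + z·[5/9·y_n + 4/9·y_{n+1}] ⇒ (1 − 4/9z)y_{n+1} = (1 + 5/9z)y_n
  R(z) = (1 + 5/9z)/(1 − 4/9z).

Find x<0 with |R(x)|<1.
x=-1.11: |R|=0.2567
R=−1: 1+5/9x = −1+4/9x ⇒ -1/9x=2 ⇒ x=2/(-1/9)=-18.0000
Confirm numerically:
  x=-16.202: |R|=0.97564 <1
  x=-15.189: |R|=0.95970 <1
  x=-11.232: |R|=0.87450 <1
  x=-7.435: |R|=0.72728 <1
  x=-18.535: |R|=1.00643 >1
  x=-18.032: |R|=1.00039 >1
Interval (-18.0000, 0).

(-18.0000,0); λ=-7 ⇒ h* = (18)/7 = 2.5714.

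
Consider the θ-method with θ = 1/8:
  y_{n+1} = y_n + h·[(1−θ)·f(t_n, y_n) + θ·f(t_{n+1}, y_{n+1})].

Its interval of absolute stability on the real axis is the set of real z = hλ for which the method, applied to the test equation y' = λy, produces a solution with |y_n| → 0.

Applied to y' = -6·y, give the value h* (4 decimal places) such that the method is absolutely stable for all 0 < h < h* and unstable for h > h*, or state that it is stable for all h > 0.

With y'=λy (z=hλ):
  y_{n+1} = y_n + z·[7/8·y_n + 1/8·y_{n+1}] ⇒ (1 − 1/8z)y_{n+1} = (1 + 7/8z)y_n
  so R(z) = (1 + 7/8z)/(1 − 1/8z).

Find x<0 with |R(x)|<1.
x=-1.73: |R|=0.4224
R=−1: 1+7/8x = −1+1/8x ⇒ -3/4x=2 ⇒ x=2/(-3/4)=-2.6667
Confirm numerically:
  x=-2.435: |R|=0.86679 <1
  x=-2.054: |R|=0.63437 <1
  x=-1.669: |R|=0.38091 <1
  x=-1.498: |R|=0.26174 <1
  x=-3.122: |R|=1.24564 >1
  x=-3.114: |R|=1.24150 >1
  x=-2.864: |R|=1.10898 >1
Interval (-2.6667, 0).

(-2.6667,0); λ=-6 ⇒ h* = (8/3)/6 = 0.4444.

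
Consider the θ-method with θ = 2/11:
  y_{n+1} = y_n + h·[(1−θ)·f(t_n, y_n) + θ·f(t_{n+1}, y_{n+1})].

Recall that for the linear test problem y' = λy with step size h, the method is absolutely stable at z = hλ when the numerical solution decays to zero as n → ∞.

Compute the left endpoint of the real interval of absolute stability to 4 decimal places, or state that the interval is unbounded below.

left endpoint -3.1429.

On y'=λy, z=hλ:
  y_{n+1} = y_n + z·[9/11·y_n + 2/11·y_{n+1}] ⇒ (1 − 2/11z)y_{n+1} = (1 + 9/11z)y_n
  so R(z) = (1 + 9/11z)/(1 − 2/11z).

Find x<0 with |R(x)|<1.
x=-1: |R|=0.1538
R=−1: 1+9/11x = −1+2/11x ⇒ -7/11x=2 ⇒ x=2/(-7/11)=-3.1429
Confirm numerically:
  x=-2.386: |R|=0.66409 <1
  x=-2.257: |R|=0.60030 <1
  x=-1.616: |R|=0.24902 <1
  x=-1.561: |R|=0.21590 <1
  x=-3.464: |R|=1.12539 >1
  x=-3.452: |R|=1.12087 >1
  x=-3.182: |R|=1.01578 >1
Stable set (-3.1429, 0).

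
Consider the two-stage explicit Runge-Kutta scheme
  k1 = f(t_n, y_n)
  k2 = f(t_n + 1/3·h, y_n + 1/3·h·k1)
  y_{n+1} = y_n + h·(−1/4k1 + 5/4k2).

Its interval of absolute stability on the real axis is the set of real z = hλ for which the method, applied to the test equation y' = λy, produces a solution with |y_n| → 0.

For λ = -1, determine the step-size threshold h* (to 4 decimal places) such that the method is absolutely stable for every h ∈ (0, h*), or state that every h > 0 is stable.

(-2.4000,0); λ=-1 ⇒ h* = (12/5)/1 = 2.4000.

Set f=λy, z=hλ:
  k1=λy_n ⇒ h·k1=z·y_n;  k2=λ(1+1/3z)y_n ⇒ h·k2=z(1+1/3z)y_n
  y_{n+1}/y_n = 1 − 1/4z + 5/4z(1+1/3z) = 1 + z + 5/12z²
  ⇒ R(z) = 1 + z + 5/12z².

Boundary: |R(x)|=1, x<0.
x=-1.78: |R|=0.5402
R=1: x+5/12x²=0 ⇒ x=−12/5=-2.4000; min R=1−1/(4·5/12)=0.4000>−1
Confirm numerically:
  x=-2.337: |R|=0.93865 <1
  x=-1.753: |R|=0.52742 <1
  x=-1.748: |R|=0.52513 <1
  x=-1.495: |R|=0.43626 <1
  x=-2.882: |R|=1.57880 >1
  x=-2.810: |R|=1.48004 >1
  x=-2.635: |R|=1.25801 >1
So |R|<1 on (-2.4000, 0).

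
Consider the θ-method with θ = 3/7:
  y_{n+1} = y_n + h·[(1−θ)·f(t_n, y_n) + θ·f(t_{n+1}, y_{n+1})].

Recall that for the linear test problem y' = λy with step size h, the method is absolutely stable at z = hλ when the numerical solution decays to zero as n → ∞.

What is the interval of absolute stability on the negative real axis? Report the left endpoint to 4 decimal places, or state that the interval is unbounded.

z∈(-14.0000,0).

Test eqn y'=λy, z=hλ:
  y_{n+1} = y_n + z·[4/7·y_n + 3/7·y_{n+1}] ⇒ (1 − 3/7z)y_{n+1} = (1 + 4/7z)y_n
  so R(z) = (1 + 4/7z)/(1 − 3/7z).

Find x<0 with |R(x)|<1.
x=-1.8: |R|=0.0161
R=−1: 1+4/7x = −1+3/7x ⇒ -1/7x=2 ⇒ x=2/(-1/7)=-14.0000
Confirm numerically:
  x=-10.975: |R|=0.92423 <1
  x=-9.253: |R|=0.86343 <1
  x=-6.519: |R|=0.71830 <1
  x=-6.196: |R|=0.69501 <1
  x=-14.233: |R|=1.00469 >1
  x=-14.202: |R|=1.00407 >1
So |R|<1 on (-14.0000, 0).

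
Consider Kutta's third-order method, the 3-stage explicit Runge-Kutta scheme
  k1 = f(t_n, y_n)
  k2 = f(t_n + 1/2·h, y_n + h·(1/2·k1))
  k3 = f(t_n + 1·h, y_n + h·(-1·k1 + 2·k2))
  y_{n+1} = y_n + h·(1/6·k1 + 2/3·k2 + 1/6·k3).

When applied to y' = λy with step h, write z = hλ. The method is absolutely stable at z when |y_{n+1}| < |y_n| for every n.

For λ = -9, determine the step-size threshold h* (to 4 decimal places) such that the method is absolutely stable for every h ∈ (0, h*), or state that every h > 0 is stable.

On y'=λy, z=hλ:
  order 3, 3-stage ⇒ R(z)=1+z+z^2/2+z^3/6
  (e.g. R(-1.24)=0.21103, |R|=0.21103)

Find x<0 with |R(x)|<1.
x=-1.24: |R|=0.2110
|R(-1.98)|=0.3135 |R(-1.61)|=0.0095 |R(-0.53)|=0.5856
Bisect:
  x_lo=-2.8385 |R|=1.6217  x_hi=-0.0554 |R|=0.9461
  mid=-1.44696 |R|=0.09497 →hi
  mid=-2.14275 |R|=0.48676 →hi
  mid=-2.49065 |R|=0.96404 →hi
  mid=-2.66460 |R|=1.26770 →lo
  mid=-2.57762 |R|=1.10990 →lo
  mid=-2.53414 |R|=1.03552 →lo
  mid=-2.51239 |R|=0.99942 →hi
  mid=-2.52327 |R|=1.01738 →lo
  mid=-2.51783 |R|=1.00838 →lo
  mid=-2.51511 |R|=1.00390 →lo
  ...
  [-2.51290,-2.51273] ⇒ x*=-2.5127
Stable set (-2.5127, 0).

(-2.5127,0); λ=-9 ⇒ h* = 0.2792.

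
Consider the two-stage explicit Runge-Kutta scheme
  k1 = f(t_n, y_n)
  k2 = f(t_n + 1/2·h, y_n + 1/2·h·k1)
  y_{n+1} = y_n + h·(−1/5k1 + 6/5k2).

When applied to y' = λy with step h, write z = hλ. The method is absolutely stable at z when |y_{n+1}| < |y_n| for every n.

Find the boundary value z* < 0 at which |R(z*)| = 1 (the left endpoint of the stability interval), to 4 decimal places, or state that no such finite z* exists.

z* = -1.6667.

Test eqn y'=λy, z=hλ:
  k1=λy_n ⇒ h·k1=z·y_n;  k2=λ(1+1/2z)y_n ⇒ h·k2=z(1+1/2z)y_n
  y_{n+1}/y_n = 1 − 1/5z + 6/5z(1+1/2z) = 1 + z + 3/5z²
  ⇒ R(z) = 1 + z + 3/5z².

Solve |R(x)|<1 on ℝ⁻.
x=-0.74: |R|=0.5886
R=1: x+3/5x²=0 ⇒ x=−5/3=-1.6667; min R=1−1/(4·3/5)=0.5833>−1
Confirm numerically:
  x=-1.383: |R|=0.76461 <1
  x=-1.355: |R|=0.74661 <1
  x=-0.872: |R|=0.58423 <1
  x=-0.677: |R|=0.59800 <1
  x=-2.173: |R|=1.66016 >1
  x=-1.891: |R|=1.25453 >1
Interval (-1.6667, 0).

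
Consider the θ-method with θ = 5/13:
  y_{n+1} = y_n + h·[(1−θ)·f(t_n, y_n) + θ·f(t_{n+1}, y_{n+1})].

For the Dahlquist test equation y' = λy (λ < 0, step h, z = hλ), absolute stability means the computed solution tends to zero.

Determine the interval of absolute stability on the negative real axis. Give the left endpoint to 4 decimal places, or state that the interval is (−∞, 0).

Test eqn y'=λy, z=hλ:
  y_{n+1} = y_n + z·[8/13·y_n + 5/13·y_{n+1}] ⇒ (1 − 5/13z)y_{n+1} = (1 + 8/13z)y_n
  R(z) = (1 + 8/13z)/(1 − 5/13z).

Need |R(x)|<1, x<0.
x=-1.19: |R|=0.1836
R=−1: 1+8/13x = −1+5/13x ⇒ -3/13x=2 ⇒ x=2/(-3/13)=-8.6667
Confirm numerically:
  x=-7.980: |R|=0.96106 <1
  x=-7.193: |R|=0.90971 <1
  x=-4.690: |R|=0.67270 <1
  x=-3.986: |R|=0.57358 <1
  x=-9.110: |R|=1.02272 >1
  x=-8.895: |R|=1.01192 >1
  x=-8.731: |R|=1.00341 >1
So |R|<1 on (-8.6667, 0).

z∈(-8.6667,0).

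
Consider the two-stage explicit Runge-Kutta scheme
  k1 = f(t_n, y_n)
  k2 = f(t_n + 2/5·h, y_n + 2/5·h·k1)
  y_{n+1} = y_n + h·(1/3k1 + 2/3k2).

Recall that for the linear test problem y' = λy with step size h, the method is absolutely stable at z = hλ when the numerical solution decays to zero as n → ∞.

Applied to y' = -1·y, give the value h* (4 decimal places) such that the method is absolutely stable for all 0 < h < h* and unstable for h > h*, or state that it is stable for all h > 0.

Test eqn y'=λy, z=hλ:
  k1=λy_n ⇒ h·k1=z·y_n;  k2=λ(1+2/5z)y_n ⇒ h·k2=z(1+2/5z)y_n
  y_{n+1}/y_n = 1 + 1/3z + 2/3z(1+2/5z) = 1 + z + 4/15z²
  so R(z) = 1 + z + 4/15z².

Boundary: |R(x)|=1, x<0.
x=-1.68: |R|=0.0726
R=1: x+4/15x²=0 ⇒ x=−15/4=-3.7500; min R=1−1/(4·4/15)=0.0625>−1
Confirm numerically:
  x=-1.956: |R|=0.06425 <1
  x=-1.821: |R|=0.06328 <1
  x=-1.682: |R|=0.07243 <1
  x=-1.655: |R|=0.07541 <1
  x=-4.206: |R|=1.51145 >1
  x=-3.992: |R|=1.25762 >1
  x=-3.989: |R|=1.25423 >1
So |R|<1 on (-3.7500, 0).

(-3.7500,0); λ=-1 ⇒ h* = (15/4)/1 = 3.7500.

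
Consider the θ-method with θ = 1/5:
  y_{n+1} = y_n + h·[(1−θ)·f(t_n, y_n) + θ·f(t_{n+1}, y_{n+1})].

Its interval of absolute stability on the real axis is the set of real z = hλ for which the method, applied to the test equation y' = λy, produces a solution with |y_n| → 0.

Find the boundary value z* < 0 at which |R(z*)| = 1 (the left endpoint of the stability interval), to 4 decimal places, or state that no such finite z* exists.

On y'=λy, z=hλ:
  y_{n+1} = y_n + z·[4/5·y_n + 1/5·y_{n+1}] ⇒ (1 − 1/5z)y_{n+1} = (1 + 4/5z)y_n
  so R(z) = (1 + 4/5z)/(1 − 1/5z).

Find x<0 with |R(x)|<1.
x=-0.91: |R|=0.2301
R=−1: 1+4/5x = −1+1/5x ⇒ -3/5x=2 ⇒ x=2/(-3/5)=-3.3333
Confirm numerically:
  x=-3.097: |R|=0.91244 <1
  x=-2.903: |R|=0.83664 <1
  x=-2.757: |R|=0.77710 <1
  x=-1.873: |R|=0.36258 <1
  x=-3.702: |R|=1.12710 >1
  x=-3.379: |R|=1.01635 >1
So |R|<1 on (-3.3333, 0).

z* = -3.3333.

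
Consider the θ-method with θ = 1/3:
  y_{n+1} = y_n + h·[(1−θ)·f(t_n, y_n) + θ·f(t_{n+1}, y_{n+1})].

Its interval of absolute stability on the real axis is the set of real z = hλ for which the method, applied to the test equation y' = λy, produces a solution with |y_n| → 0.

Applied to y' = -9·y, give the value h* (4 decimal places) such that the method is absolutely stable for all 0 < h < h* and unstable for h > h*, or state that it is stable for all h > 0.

(-6.0000,0); λ=-9 ⇒ h* = (6)/9 = 0.6667.

Test eqn y'=λy, z=hλ:
  y_{n+1} = y_n + z·[2/3·y_n + 1/3·y_{n+1}] ⇒ (1 − 1/3z)y_{n+1} = (1 + 2/3z)y_n
  Hence R(z) = (1 + 2/3z)/(1 − 1/3z).

Find x<0 with |R(x)|<1.
x=-1.2: |R|=0.1429
R=−1: 1+2/3x = −1+1/3x ⇒ -1/3x=2 ⇒ x=2/(-1/3)=-6.0000
Confirm numerically:
  x=-4.703: |R|=0.83162 <1
  x=-3.412: |R|=0.59638 <1
  x=-2.592: |R|=0.39056 <1
  x=-6.236: |R|=1.02555 >1
  x=-6.216: |R|=1.02344 >1
  x=-6.097: |R|=1.01066 >1
Interval (-6.0000, 0).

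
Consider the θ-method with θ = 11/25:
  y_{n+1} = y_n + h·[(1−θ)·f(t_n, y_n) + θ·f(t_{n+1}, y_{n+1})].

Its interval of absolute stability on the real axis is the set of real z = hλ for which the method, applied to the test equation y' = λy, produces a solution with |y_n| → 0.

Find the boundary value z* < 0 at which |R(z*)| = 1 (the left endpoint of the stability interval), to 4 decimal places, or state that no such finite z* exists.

z* = -16.6667.

On y'=λy, z=hλ:
  y_{n+1} = y_n + z·[14/25·y_n + 11/25·y_{n+1}] ⇒ (1 − 11/25z)y_{n+1} = (1 + 14/25z)y_n
  ⇒ R(z) = (1 + 14/25z)/(1 − 11/25z).

Find x<0 with |R(x)|<1.
x=-1.33: |R|=0.1610
R=−1: 1+14/25x = −1+11/25x ⇒ -3/25x=2 ⇒ x=2/(-3/25)=-16.6667
Confirm numerically:
  x=-15.607: |R|=0.98384 <1
  x=-9.009: |R|=0.81488 <1
  x=-8.282: |R|=0.78335 <1
  x=-17.126: |R|=1.00646 >1
  x=-16.892: |R|=1.00321 >1
Interval (-16.6667, 0).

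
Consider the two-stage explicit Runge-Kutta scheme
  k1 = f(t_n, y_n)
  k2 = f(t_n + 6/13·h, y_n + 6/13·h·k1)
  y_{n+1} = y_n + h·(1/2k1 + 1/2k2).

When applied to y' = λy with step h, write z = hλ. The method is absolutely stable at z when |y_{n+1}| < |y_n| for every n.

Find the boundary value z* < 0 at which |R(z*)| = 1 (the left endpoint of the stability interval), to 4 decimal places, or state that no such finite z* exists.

With y'=λy (z=hλ):
  k1=λy_n ⇒ h·k1=z·y_n;  k2=λ(1+6/13z)y_n ⇒ h·k2=z(1+6/13z)y_n
  y_{n+1}/y_n = 1 + 1/2z + 1/2z(1+6/13z) = 1 + z + 3/13z²
  Hence R(z) = 1 + z + 3/13z².

Find x<0 with |R(x)|<1.
x=-1.48: |R|=0.0255
R=1: x+3/13x²=0 ⇒ x=−13/3=-4.3333; min R=1−1/(4·3/13)=-0.0833>−1
Confirm numerically:
  x=-3.594: |R|=0.38681 <1
  x=-2.799: |R|=0.00894 <1
  x=-2.499: |R|=0.05785 <1
  x=-4.748: |R|=1.45435 >1
  x=-4.483: |R|=1.15484 >1
  x=-4.434: |R|=1.10301 >1
Interval (-4.3333, 0).

left endpoint -4.3333.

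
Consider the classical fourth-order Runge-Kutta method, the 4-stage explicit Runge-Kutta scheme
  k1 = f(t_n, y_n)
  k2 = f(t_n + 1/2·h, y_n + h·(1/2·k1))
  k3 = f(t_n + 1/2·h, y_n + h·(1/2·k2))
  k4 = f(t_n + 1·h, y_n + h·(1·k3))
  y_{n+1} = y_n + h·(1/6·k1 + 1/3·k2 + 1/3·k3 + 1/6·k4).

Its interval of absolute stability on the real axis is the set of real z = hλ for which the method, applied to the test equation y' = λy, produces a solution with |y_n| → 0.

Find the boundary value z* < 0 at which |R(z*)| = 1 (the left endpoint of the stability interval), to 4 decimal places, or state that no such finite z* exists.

left endpoint -2.7853.

With y'=λy (z=hλ):
  order 4, 4-stage ⇒ R(z)=1+z+z^2/2+z^3/6+z^4/24
  (e.g. R(-1.57)=0.27062, |R|=0.27062)

Boundary: |R(x)|=1, x<0.
x=-1.57: |R|=0.2706
|R(-2.68)|=0.8525 |R(-1.69)|=0.2735 |R(-1.35)|=0.2896
Bisect:
  x_lo=-3.2678 |R|=2.0068  x_hi=-0.3565 |R|=0.7002
  mid=-1.81214 |R|=0.28731 →hi
  mid=-2.53996 |R|=0.68888 →hi
  mid=-2.90387 |R|=1.19400 →lo
  mid=-2.72192 |R|=0.90858 →hi
  mid=-2.81289 |R|=1.04242 →lo
  mid=-2.76741 |R|=0.97336 →hi
  mid=-2.79015 |R|=1.00735 →lo
  ...
  [-2.78535,-2.78517] ⇒ x*=-2.7853
So |R|<1 on (-2.7853, 0).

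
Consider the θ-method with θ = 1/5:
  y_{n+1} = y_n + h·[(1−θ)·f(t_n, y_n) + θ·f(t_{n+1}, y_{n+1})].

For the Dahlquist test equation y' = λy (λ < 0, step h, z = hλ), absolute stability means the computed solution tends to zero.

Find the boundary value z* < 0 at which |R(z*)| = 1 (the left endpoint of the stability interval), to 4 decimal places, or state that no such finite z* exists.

left endpoint -3.3333.

On y'=λy, z=hλ:
  y_{n+1} = y_n + z·[4/5·y_n + 1/5·y_{n+1}] ⇒ (1 − 1/5z)y_{n+1} = (1 + 4/5z)y_n
  so R(z) = (1 + 4/5z)/(1 − 1/5z).

Solve |R(x)|<1 on ℝ⁻.
x=-0.92: |R|=0.2230
R=−1: 1+4/5x = −1+1/5x ⇒ -3/5x=2 ⇒ x=2/(-3/5)=-3.3333
Confirm numerically:
  x=-3.017: |R|=0.88163 <1
  x=-2.548: |R|=0.68786 <1
  x=-2.533: |R|=0.68127 <1
  x=-1.813: |R|=0.33054 <1
  x=-3.926: |R|=1.19919 >1
  x=-3.559: |R|=1.07910 >1
Interval (-3.3333, 0).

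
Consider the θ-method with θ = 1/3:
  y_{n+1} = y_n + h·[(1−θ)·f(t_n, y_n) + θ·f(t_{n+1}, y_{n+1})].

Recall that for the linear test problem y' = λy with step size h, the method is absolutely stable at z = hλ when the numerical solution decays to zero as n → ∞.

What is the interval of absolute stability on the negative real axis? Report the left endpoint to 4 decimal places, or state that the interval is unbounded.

With y'=λy (z=hλ):
  y_{n+1} = y_n + z·[2/3·y_n + 1/3·y_{n+1}] ⇒ (1 − 1/3z)y_{n+1} = (1 + 2/3z)y_n
  R(z) = (1 + 2/3z)/(1 − 1/3z).

Need |R(x)|<1, x<0.
x=-0.95: |R|=0.2785
R=−1: 1+2/3x = −1+1/3x ⇒ -1/3x=2 ⇒ x=2/(-1/3)=-6.0000
Confirm numerically:
  x=-4.870: |R|=0.85642 <1
  x=-4.337: |R|=0.77334 <1
  x=-3.574: |R|=0.63097 <1
  x=-2.425: |R|=0.34101 <1
  x=-6.407: |R|=1.04327 >1
  x=-6.289: |R|=1.03111 >1
Interval (-6.0000, 0).

(-6.0000, 0).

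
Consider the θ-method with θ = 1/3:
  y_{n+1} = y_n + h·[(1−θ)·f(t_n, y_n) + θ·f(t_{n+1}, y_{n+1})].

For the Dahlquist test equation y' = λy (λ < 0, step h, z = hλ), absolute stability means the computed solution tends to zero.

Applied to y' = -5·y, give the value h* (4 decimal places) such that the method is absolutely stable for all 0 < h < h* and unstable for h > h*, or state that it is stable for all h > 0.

On y'=λy, z=hλ:
  y_{n+1} = y_n + z·[2/3·y_n + 1/3·y_{n+1}] ⇒ (1 − 1/3z)y_{n+1} = (1 + 2/3z)y_n
  ⇒ R(z) = (1 + 2/3z)/(1 − 1/3z).

Need |R(x)|<1, x<0.
x=-1.13: |R|=0.1792
R=−1: 1+2/3x = −1+1/3x ⇒ -1/3x=2 ⇒ x=2/(-1/3)=-6.0000
Confirm numerically:
  x=-4.533: |R|=0.80526 <1
  x=-3.776: |R|=0.67178 <1
  x=-3.366: |R|=0.58624 <1
  x=-6.372: |R|=1.03969 >1
  x=-6.341: |R|=1.03651 >1
  x=-6.270: |R|=1.02913 >1
Stable set (-6.0000, 0).

(-6.0000,0); λ=-5 ⇒ h* = (6)/5 = 1.2000.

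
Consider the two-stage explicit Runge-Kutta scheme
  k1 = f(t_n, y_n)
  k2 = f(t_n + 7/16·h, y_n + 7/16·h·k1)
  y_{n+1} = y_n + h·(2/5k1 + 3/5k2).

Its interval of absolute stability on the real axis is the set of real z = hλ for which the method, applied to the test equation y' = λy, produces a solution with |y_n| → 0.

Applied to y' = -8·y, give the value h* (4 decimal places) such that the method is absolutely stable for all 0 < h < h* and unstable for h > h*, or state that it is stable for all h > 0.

(-3.8095,0); λ=-8 ⇒ h* = (80/21)/8 = 0.4762.

Test eqn y'=λy, z=hλ:
  k1=λy_n ⇒ h·k1=z·y_n;  k2=λ(1+7/16z)y_n ⇒ h·k2=z(1+7/16z)y_n
  y_{n+1}/y_n = 1 + 2/5z + 3/5z(1+7/16z) = 1 + z + 21/80z²
  so R(z) = 1 + z + 21/80z².

Solve |R(x)|<1 on ℝ⁻.
x=-1.6: |R|=0.0720
R=1: x+21/80x²=0 ⇒ x=−80/21=-3.8095; min R=1−1/(4·21/80)=0.0476>−1
Confirm numerically:
  x=-3.470: |R|=0.69074 <1
  x=-1.985: |R|=0.04931 <1
  x=-1.850: |R|=0.04841 <1
  x=-3.964: |R|=1.16074 >1
  x=-3.931: |R|=1.12535 >1
So |R|<1 on (-3.8095, 0).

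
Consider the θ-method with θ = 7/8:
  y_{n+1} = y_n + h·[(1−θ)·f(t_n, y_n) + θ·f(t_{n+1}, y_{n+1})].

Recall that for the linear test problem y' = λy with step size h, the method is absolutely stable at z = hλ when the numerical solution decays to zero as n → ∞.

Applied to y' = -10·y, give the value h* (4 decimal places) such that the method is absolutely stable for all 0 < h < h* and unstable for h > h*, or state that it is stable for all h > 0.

(−∞, 0) — no finite endpoint. Any h>0 works for λ=-10.

On y'=λy, z=hλ:
  y_{n+1} = y_n + z·[1/8·y_n + 7/8·y_{n+1}] ⇒ (1 − 7/8z)y_{n+1} = (1 + 1/8z)y_n
  Hence R(z) = (1 + 1/8z)/(1 − 7/8z).

Need |R(x)|<1, x<0.
x=-1.77: |R|=0.3055
x=-2: |R|=0.2727
x=-10: |R|=0.0256
x=-100: |R|=0.1299
θ=7/8≥1/2 ⇒ |1+1/8x|<|1−7/8x| ∀x<0 ⇒ stable on all of ℝ⁻.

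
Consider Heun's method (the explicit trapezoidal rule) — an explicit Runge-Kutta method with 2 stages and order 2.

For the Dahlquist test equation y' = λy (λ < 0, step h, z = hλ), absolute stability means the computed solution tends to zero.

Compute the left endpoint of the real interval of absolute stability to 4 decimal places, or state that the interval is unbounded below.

Test eqn y'=λy, z=hλ:
  order 2, 2-stage ⇒ R(z)=1+z+z^2/2
  (e.g. R(-1.41)=0.58405, |R|=0.58405)

Need |R(x)|<1, x<0.
x=-1.41: |R|=0.5840
|R(-1.95)|=0.9512 |R(-1.77)|=0.7964 |R(-0.61)|=0.5760
Bisect:
  x_lo=-2.7774 |R|=2.0796  x_hi=-0.0626 |R|=0.9394
  mid=-1.41999 |R|=0.58819 →hi
  mid=-2.09870 |R|=1.10357 →lo
  mid=-1.75934 |R|=0.78830 →hi
  mid=-1.92902 |R|=0.93154 →hi
  mid=-2.01386 |R|=1.01395 →lo
  mid=-1.97144 |R|=0.97185 →hi
  mid=-1.99265 |R|=0.99268 →hi
  mid=-2.00325 |R|=1.00326 →lo
  ...
  [-2.00011,-1.99994] ⇒ x*=-2.0000
So |R|<1 on (-2.0000, 0).

left endpoint -2.0000.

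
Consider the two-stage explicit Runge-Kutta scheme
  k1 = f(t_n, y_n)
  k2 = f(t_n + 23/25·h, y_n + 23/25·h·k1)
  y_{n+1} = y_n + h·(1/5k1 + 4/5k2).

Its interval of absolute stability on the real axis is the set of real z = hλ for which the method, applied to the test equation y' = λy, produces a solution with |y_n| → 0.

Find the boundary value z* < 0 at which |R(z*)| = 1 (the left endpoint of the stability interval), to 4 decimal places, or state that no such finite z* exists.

left endpoint -1.3587.

With y'=λy (z=hλ):
  k1=λy_n ⇒ h·k1=z·y_n;  k2=λ(1+23/25z)y_n ⇒ h·k2=z(1+23/25z)y_n
  y_{n+1}/y_n = 1 + 1/5z + 4/5z(1+23/25z) = 1 + z + 92/125z²
  Hence R(z) = 1 + z + 92/125z².

Boundary: |R(x)|=1, x<0.
x=-1.62: |R|=1.3116
R=1: x+92/125x²=0 ⇒ x=−125/92=-1.3587; min R=1−1/(4·92/125)=0.6603>−1
Confirm numerically:
  x=-1.201: |R|=0.86061 <1
  x=-1.153: |R|=0.82545 <1
  x=-0.655: |R|=0.66076 <1
  x=-1.698: |R|=1.42404 >1
  x=-1.604: |R|=1.28959 >1
  x=-1.402: |R|=1.04468 >1
So |R|<1 on (-1.3587, 0).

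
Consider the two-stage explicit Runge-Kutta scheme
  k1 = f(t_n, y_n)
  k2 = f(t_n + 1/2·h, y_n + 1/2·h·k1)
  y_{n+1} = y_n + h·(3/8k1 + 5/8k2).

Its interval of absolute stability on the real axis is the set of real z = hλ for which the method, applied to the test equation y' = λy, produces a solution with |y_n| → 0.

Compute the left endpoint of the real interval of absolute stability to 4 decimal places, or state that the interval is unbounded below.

left endpoint -3.2000.

Set f=λy, z=hλ:
  k1=λy_n ⇒ h·k1=z·y_n;  k2=λ(1+1/2z)y_n ⇒ h·k2=z(1+1/2z)y_n
  y_{n+1}/y_n = 1 + 3/8z + 5/8z(1+1/2z) = 1 + z + 5/16z²
  R(z) = 1 + z + 5/16z².

Need |R(x)|<1, x<0.
x=-1.7: |R|=0.2031
R=1: x+5/16x²=0 ⇒ x=−16/5=-3.2000; min R=1−1/(4·5/16)=0.2000>−1
Confirm numerically:
  x=-2.779: |R|=0.63439 <1
  x=-2.229: |R|=0.32364 <1
  x=-1.998: |R|=0.24950 <1
  x=-1.510: |R|=0.20253 <1
  x=-3.580: |R|=1.42512 >1
  x=-3.312: |R|=1.11592 >1
Interval (-3.2000, 0).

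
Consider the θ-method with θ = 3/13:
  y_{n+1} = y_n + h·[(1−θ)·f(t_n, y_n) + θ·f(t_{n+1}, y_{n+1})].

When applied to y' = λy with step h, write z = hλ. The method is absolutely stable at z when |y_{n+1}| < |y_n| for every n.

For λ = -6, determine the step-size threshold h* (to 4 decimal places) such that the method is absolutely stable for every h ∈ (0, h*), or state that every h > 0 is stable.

(-3.7143,0); λ=-6 ⇒ h* = (26/7)/6 = 0.6190.

Test eqn y'=λy, z=hλ:
  y_{n+1} = y_n + z·[10/13·y_n + 3/13·y_{n+1}] ⇒ (1 − 3/13z)y_{n+1} = (1 + 10/13z)y_n
  ⇒ R(z) = (1 + 10/13z)/(1 − 3/13z).

Boundary: |R(x)|=1, x<0.
x=-0.93: |R|=0.2343
R=−1: 1+10/13x = −1+3/13x ⇒ -7/13x=2 ⇒ x=2/(-7/13)=-3.7143
Confirm numerically:
  x=-3.423: |R|=0.91237 <1
  x=-3.230: |R|=0.85059 <1
  x=-3.210: |R|=0.84401 <1
  x=-4.268: |R|=1.15021 >1
  x=-4.164: |R|=1.12349 >1
  x=-3.779: |R|=1.01861 >1
Interval (-3.7143, 0).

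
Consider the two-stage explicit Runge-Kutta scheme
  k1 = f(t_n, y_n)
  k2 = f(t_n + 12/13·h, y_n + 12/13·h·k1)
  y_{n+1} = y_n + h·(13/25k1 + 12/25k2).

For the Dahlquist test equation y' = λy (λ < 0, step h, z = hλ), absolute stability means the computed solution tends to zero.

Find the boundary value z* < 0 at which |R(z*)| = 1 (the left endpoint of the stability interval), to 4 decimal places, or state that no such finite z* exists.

z* = -2.2569.

Set f=λy, z=hλ:
  k1=λy_n ⇒ h·k1=z·y_n;  k2=λ(1+12/13z)y_n ⇒ h·k2=z(1+12/13z)y_n
  y_{n+1}/y_n = 1 + 13/25z + 12/25z(1+12/13z) = 1 + z + 144/325z²
  Hence R(z) = 1 + z + 144/325z².

Need |R(x)|<1, x<0.
x=-1.47: |R|=0.4874
R=1: x+144/325x²=0 ⇒ x=−325/144=-2.2569; min R=1−1/(4·144/325)=0.4358>−1
Confirm numerically:
  x=-2.132: |R|=0.88197 <1
  x=-2.103: |R|=0.85656 <1
  x=-1.764: |R|=0.61472 <1
  x=-1.395: |R|=0.46724 <1
  x=-2.856: |R|=1.75806 >1
  x=-2.752: |R|=1.60364 >1
  x=-2.303: |R|=1.04700 >1
Stable set (-2.2569, 0).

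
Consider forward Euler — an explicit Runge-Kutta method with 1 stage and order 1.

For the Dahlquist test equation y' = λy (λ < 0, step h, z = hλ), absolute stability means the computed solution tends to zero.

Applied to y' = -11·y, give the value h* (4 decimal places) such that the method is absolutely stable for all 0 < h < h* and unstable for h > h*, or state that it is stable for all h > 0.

(-2.0000,0); λ=-11 ⇒ h* = 0.1818.

On y'=λy, z=hλ:
  order 1, 1-stage ⇒ R(z)=1+z
  (e.g. R(-1.71)=-0.71000, |R|=0.71000)

Solve |R(x)|<1 on ℝ⁻.
x=-1.71: |R|=0.7100
|R(-1.44)|=0.4400 |R(-1.24)|=0.2400 |R(-0.61)|=0.3900
Bisect:
  x_lo=-2.6741 |R|=1.6741  x_hi=-0.1140 |R|=0.8860
  mid=-1.39405 |R|=0.39405 →hi
  mid=-2.03410 |R|=1.03410 →lo
  mid=-1.71407 |R|=0.71407 →hi
  mid=-1.87408 |R|=0.87408 →hi
  mid=-1.95409 |R|=0.95409 →hi
  mid=-1.99409 |R|=0.99409 →hi
  mid=-2.01409 |R|=1.01409 →lo
  mid=-2.00409 |R|=1.00409 →lo
  ...
  [-2.00003,-1.99987] ⇒ x*=-2.0000
So |R|<1 on (-2.0000, 0).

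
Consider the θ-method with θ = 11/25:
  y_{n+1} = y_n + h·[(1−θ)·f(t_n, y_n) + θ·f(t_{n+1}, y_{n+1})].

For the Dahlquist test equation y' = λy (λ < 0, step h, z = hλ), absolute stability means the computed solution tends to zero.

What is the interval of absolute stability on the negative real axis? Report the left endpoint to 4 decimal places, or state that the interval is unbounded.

Test eqn y'=λy, z=hλ:
  y_{n+1} = y_n + z·[14/25·y_n + 11/25·y_{n+1}] ⇒ (1 − 11/25z)y_{n+1} = (1 + 14/25z)y_n
  so R(z) = (1 + 14/25z)/(1 − 11/25z).

Solve |R(x)|<1 on ℝ⁻.
x=-1.16: |R|=0.2320
R=−1: 1+14/25x = −1+11/25x ⇒ -3/25x=2 ⇒ x=2/(-3/25)=-16.6667
Confirm numerically:
  x=-7.785: |R|=0.75916 <1
  x=-7.765: |R|=0.75814 <1
  x=-7.514: |R|=0.74494 <1
  x=-17.225: |R|=1.00781 >1
  x=-16.737: |R|=1.00101 >1
Stable set (-16.6667, 0).

z∈(-16.6667,0).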